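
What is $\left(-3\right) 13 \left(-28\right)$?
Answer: $1092$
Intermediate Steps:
$\left(-3\right) 13 \left(-28\right) = \left(-39\right) \left(-28\right) = 1092$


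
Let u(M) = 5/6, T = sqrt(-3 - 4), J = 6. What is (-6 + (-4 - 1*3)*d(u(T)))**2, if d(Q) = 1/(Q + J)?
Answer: 82944/1681 ≈ 49.342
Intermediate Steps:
T = I*sqrt(7) (T = sqrt(-7) = I*sqrt(7) ≈ 2.6458*I)
u(M) = 5/6 (u(M) = 5*(1/6) = 5/6)
d(Q) = 1/(6 + Q) (d(Q) = 1/(Q + 6) = 1/(6 + Q))
(-6 + (-4 - 1*3)*d(u(T)))**2 = (-6 + (-4 - 1*3)/(6 + 5/6))**2 = (-6 + (-4 - 3)/(41/6))**2 = (-6 - 7*6/41)**2 = (-6 - 42/41)**2 = (-288/41)**2 = 82944/1681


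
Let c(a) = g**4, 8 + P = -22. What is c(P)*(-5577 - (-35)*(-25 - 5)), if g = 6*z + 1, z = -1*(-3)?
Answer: -863637267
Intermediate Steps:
P = -30 (P = -8 - 22 = -30)
z = 3
g = 19 (g = 6*3 + 1 = 18 + 1 = 19)
c(a) = 130321 (c(a) = 19**4 = 130321)
c(P)*(-5577 - (-35)*(-25 - 5)) = 130321*(-5577 - (-35)*(-25 - 5)) = 130321*(-5577 - (-35)*(-30)) = 130321*(-5577 - 1*1050) = 130321*(-5577 - 1050) = 130321*(-6627) = -863637267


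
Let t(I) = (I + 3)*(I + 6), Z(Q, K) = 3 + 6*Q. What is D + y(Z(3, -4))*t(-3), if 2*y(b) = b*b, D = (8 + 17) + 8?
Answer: 33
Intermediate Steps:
D = 33 (D = 25 + 8 = 33)
t(I) = (3 + I)*(6 + I)
y(b) = b²/2 (y(b) = (b*b)/2 = b²/2)
D + y(Z(3, -4))*t(-3) = 33 + ((3 + 6*3)²/2)*(18 + (-3)² + 9*(-3)) = 33 + ((3 + 18)²/2)*(18 + 9 - 27) = 33 + ((½)*21²)*0 = 33 + ((½)*441)*0 = 33 + (441/2)*0 = 33 + 0 = 33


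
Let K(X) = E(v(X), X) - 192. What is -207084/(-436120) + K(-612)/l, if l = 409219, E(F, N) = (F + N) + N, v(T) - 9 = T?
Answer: 20965545279/44617147570 ≈ 0.46990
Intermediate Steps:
v(T) = 9 + T
E(F, N) = F + 2*N
K(X) = -183 + 3*X (K(X) = ((9 + X) + 2*X) - 192 = (9 + 3*X) - 192 = -183 + 3*X)
-207084/(-436120) + K(-612)/l = -207084/(-436120) + (-183 + 3*(-612))/409219 = -207084*(-1/436120) + (-183 - 1836)*(1/409219) = 51771/109030 - 2019*1/409219 = 51771/109030 - 2019/409219 = 20965545279/44617147570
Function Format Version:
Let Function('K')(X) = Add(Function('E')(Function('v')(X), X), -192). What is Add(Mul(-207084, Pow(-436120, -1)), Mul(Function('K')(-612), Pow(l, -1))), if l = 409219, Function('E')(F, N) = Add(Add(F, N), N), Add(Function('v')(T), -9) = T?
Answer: Rational(20965545279, 44617147570) ≈ 0.46990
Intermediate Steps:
Function('v')(T) = Add(9, T)
Function('E')(F, N) = Add(F, Mul(2, N))
Function('K')(X) = Add(-183, Mul(3, X)) (Function('K')(X) = Add(Add(Add(9, X), Mul(2, X)), -192) = Add(Add(9, Mul(3, X)), -192) = Add(-183, Mul(3, X)))
Add(Mul(-207084, Pow(-436120, -1)), Mul(Function('K')(-612), Pow(l, -1))) = Add(Mul(-207084, Pow(-436120, -1)), Mul(Add(-183, Mul(3, -612)), Pow(409219, -1))) = Add(Mul(-207084, Rational(-1, 436120)), Mul(Add(-183, -1836), Rational(1, 409219))) = Add(Rational(51771, 109030), Mul(-2019, Rational(1, 409219))) = Add(Rational(51771, 109030), Rational(-2019, 409219)) = Rational(20965545279, 44617147570)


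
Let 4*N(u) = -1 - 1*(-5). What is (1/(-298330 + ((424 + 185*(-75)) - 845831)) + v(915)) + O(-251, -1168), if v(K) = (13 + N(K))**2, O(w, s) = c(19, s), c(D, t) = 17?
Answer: 246571355/1157612 ≈ 213.00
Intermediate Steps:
O(w, s) = 17
N(u) = 1 (N(u) = (-1 - 1*(-5))/4 = (-1 + 5)/4 = (1/4)*4 = 1)
v(K) = 196 (v(K) = (13 + 1)**2 = 14**2 = 196)
(1/(-298330 + ((424 + 185*(-75)) - 845831)) + v(915)) + O(-251, -1168) = (1/(-298330 + ((424 + 185*(-75)) - 845831)) + 196) + 17 = (1/(-298330 + ((424 - 13875) - 845831)) + 196) + 17 = (1/(-298330 + (-13451 - 845831)) + 196) + 17 = (1/(-298330 - 859282) + 196) + 17 = (1/(-1157612) + 196) + 17 = (-1/1157612 + 196) + 17 = 226891951/1157612 + 17 = 246571355/1157612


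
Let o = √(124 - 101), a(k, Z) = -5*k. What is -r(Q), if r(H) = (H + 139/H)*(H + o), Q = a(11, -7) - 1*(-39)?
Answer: -395 + 395*√23/16 ≈ -276.60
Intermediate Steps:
o = √23 ≈ 4.7958
Q = -16 (Q = -5*11 - 1*(-39) = -55 + 39 = -16)
r(H) = (H + √23)*(H + 139/H) (r(H) = (H + 139/H)*(H + √23) = (H + √23)*(H + 139/H))
-r(Q) = -(139 + (-16)² - 16*√23 + 139*√23/(-16)) = -(139 + 256 - 16*√23 + 139*√23*(-1/16)) = -(139 + 256 - 16*√23 - 139*√23/16) = -(395 - 395*√23/16) = -395 + 395*√23/16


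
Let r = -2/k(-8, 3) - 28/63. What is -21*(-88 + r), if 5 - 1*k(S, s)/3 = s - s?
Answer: 27902/15 ≈ 1860.1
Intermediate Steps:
k(S, s) = 15 (k(S, s) = 15 - 3*(s - s) = 15 - 3*0 = 15 + 0 = 15)
r = -26/45 (r = -2/15 - 28/63 = -2*1/15 - 28*1/63 = -2/15 - 4/9 = -26/45 ≈ -0.57778)
-21*(-88 + r) = -21*(-88 - 26/45) = -21*(-3986/45) = 27902/15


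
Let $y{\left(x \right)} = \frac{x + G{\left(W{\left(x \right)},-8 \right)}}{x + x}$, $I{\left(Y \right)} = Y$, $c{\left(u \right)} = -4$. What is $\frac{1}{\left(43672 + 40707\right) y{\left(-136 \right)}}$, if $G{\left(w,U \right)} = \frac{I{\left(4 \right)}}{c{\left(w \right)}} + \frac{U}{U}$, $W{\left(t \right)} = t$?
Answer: $\frac{2}{84379} \approx 2.3703 \cdot 10^{-5}$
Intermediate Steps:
$G{\left(w,U \right)} = 0$ ($G{\left(w,U \right)} = \frac{4}{-4} + \frac{U}{U} = 4 \left(- \frac{1}{4}\right) + 1 = -1 + 1 = 0$)
$y{\left(x \right)} = \frac{1}{2}$ ($y{\left(x \right)} = \frac{x + 0}{x + x} = \frac{x}{2 x} = x \frac{1}{2 x} = \frac{1}{2}$)
$\frac{1}{\left(43672 + 40707\right) y{\left(-136 \right)}} = \frac{\frac{1}{\frac{1}{2}}}{43672 + 40707} = \frac{1}{84379} \cdot 2 = \frac{2}{84379}$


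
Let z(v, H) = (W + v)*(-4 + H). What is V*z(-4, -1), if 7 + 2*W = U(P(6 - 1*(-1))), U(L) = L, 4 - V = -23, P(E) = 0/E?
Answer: 2025/2 ≈ 1012.5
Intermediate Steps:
P(E) = 0
V = 27 (V = 4 - 1*(-23) = 4 + 23 = 27)
W = -7/2 (W = -7/2 + (½)*0 = -7/2 + 0 = -7/2 ≈ -3.5000)
z(v, H) = (-4 + H)*(-7/2 + v) (z(v, H) = (-7/2 + v)*(-4 + H) = (-4 + H)*(-7/2 + v))
V*z(-4, -1) = 27*(14 - 4*(-4) - 7/2*(-1) - 1*(-4)) = 27*(14 + 16 + 7/2 + 4) = 27*(75/2) = 2025/2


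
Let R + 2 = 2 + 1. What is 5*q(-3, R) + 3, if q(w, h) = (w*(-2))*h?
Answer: 33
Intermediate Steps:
R = 1 (R = -2 + (2 + 1) = -2 + 3 = 1)
q(w, h) = -2*h*w (q(w, h) = (-2*w)*h = -2*h*w)
5*q(-3, R) + 3 = 5*(-2*1*(-3)) + 3 = 5*6 + 3 = 30 + 3 = 33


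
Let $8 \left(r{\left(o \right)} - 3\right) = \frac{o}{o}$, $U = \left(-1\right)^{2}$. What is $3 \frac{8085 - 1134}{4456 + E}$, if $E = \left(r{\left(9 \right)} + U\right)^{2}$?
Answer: $\frac{1334592}{286273} \approx 4.662$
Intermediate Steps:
$U = 1$
$r{\left(o \right)} = \frac{25}{8}$ ($r{\left(o \right)} = 3 + \frac{o \frac{1}{o}}{8} = 3 + \frac{1}{8} \cdot 1 = 3 + \frac{1}{8} = \frac{25}{8}$)
$E = \frac{1089}{64}$ ($E = \left(\frac{25}{8} + 1\right)^{2} = \left(\frac{33}{8}\right)^{2} = \frac{1089}{64} \approx 17.016$)
$3 \frac{8085 - 1134}{4456 + E} = 3 \frac{8085 - 1134}{4456 + \frac{1089}{64}} = 3 \frac{6951}{\frac{286273}{64}} = 3 \cdot 6951 \cdot \frac{64}{286273} = 3 \cdot \frac{444864}{286273} = \frac{1334592}{286273}$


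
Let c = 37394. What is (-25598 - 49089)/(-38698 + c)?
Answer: 74687/1304 ≈ 57.275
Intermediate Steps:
(-25598 - 49089)/(-38698 + c) = (-25598 - 49089)/(-38698 + 37394) = -74687/(-1304) = -74687*(-1/1304) = 74687/1304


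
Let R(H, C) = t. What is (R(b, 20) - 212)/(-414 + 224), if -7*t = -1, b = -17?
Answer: 1483/1330 ≈ 1.1150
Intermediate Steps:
t = 1/7 (t = -1/7*(-1) = 1/7 ≈ 0.14286)
R(H, C) = 1/7
(R(b, 20) - 212)/(-414 + 224) = (1/7 - 212)/(-414 + 224) = -1483/7/(-190) = -1483/7*(-1/190) = 1483/1330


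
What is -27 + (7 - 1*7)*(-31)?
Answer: -27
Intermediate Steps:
-27 + (7 - 1*7)*(-31) = -27 + (7 - 7)*(-31) = -27 + 0*(-31) = -27 + 0 = -27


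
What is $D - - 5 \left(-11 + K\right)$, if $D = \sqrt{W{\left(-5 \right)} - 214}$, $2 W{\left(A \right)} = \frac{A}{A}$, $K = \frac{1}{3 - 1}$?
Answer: $- \frac{105}{2} + \frac{i \sqrt{854}}{2} \approx -52.5 + 14.612 i$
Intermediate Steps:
$K = \frac{1}{2} \approx 0.5$
$W{\left(A \right)} = \frac{1}{2}$ ($W{\left(A \right)} = \frac{A \frac{1}{A}}{2} = \frac{1}{2} \cdot 1 = \frac{1}{2}$)
$D = \frac{i \sqrt{854}}{2}$ ($D = \sqrt{\frac{1}{2} - 214} = \sqrt{- \frac{427}{2}} = \frac{i \sqrt{854}}{2} \approx 14.612 i$)
$D - - 5 \left(-11 + K\right) = \frac{i \sqrt{854}}{2} - - 5 \left(-11 + \frac{1}{2}\right) = \frac{i \sqrt{854}}{2} - \left(-5\right) \left(- \frac{21}{2}\right) = \frac{i \sqrt{854}}{2} - \frac{105}{2} = - \frac{105}{2} + \frac{i \sqrt{854}}{2}$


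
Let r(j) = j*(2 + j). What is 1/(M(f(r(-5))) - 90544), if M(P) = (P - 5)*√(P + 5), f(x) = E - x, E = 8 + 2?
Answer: -1/90544 ≈ -1.1044e-5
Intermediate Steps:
E = 10
f(x) = 10 - x
M(P) = √(5 + P)*(-5 + P) (M(P) = (-5 + P)*√(5 + P) = √(5 + P)*(-5 + P))
1/(M(f(r(-5))) - 90544) = 1/(√(5 + (10 - (-5)*(2 - 5)))*(-5 + (10 - (-5)*(2 - 5))) - 90544) = 1/(√(5 + (10 - (-5)*(-3)))*(-5 + (10 - (-5)*(-3))) - 90544) = 1/(√(5 + (10 - 1*15))*(-5 + (10 - 1*15)) - 90544) = 1/(√(5 + (10 - 15))*(-5 + (10 - 15)) - 90544) = 1/(√(5 - 5)*(-5 - 5) - 90544) = 1/(√0*(-10) - 90544) = 1/(0*(-10) - 90544) = 1/(0 - 90544) = 1/(-90544) = -1/90544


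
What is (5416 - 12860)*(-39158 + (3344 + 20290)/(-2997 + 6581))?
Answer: 130566492659/448 ≈ 2.9144e+8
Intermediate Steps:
(5416 - 12860)*(-39158 + (3344 + 20290)/(-2997 + 6581)) = -7444*(-39158 + 23634/3584) = -7444*(-39158 + 23634*(1/3584)) = -7444*(-39158 + 11817/1792) = -7444*(-70159319/1792) = 130566492659/448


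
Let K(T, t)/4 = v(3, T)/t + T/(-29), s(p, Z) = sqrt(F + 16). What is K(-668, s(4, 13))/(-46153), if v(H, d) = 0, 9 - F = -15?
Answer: -2672/1338437 ≈ -0.0019964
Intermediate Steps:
F = 24 (F = 9 - 1*(-15) = 9 + 15 = 24)
s(p, Z) = 2*sqrt(10) (s(p, Z) = sqrt(24 + 16) = sqrt(40) = 2*sqrt(10))
K(T, t) = -4*T/29 (K(T, t) = 4*(0/t + T/(-29)) = 4*(0 + T*(-1/29)) = 4*(0 - T/29) = 4*(-T/29) = -4*T/29)
K(-668, s(4, 13))/(-46153) = -4/29*(-668)/(-46153) = (2672/29)*(-1/46153) = -2672/1338437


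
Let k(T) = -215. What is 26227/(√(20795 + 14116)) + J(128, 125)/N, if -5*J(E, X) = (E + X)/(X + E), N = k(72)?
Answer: 1/1075 + 26227*√431/3879 ≈ 140.37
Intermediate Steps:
N = -215
J(E, X) = -⅕ (J(E, X) = -(E + X)/(5*(X + E)) = -(E + X)/(5*(E + X)) = -⅕*1 = -⅕)
26227/(√(20795 + 14116)) + J(128, 125)/N = 26227/(√(20795 + 14116)) - ⅕/(-215) = 26227/(√34911) - ⅕*(-1/215) = 26227/((9*√431)) + 1/1075 = 26227*(√431/3879) + 1/1075 = 26227*√431/3879 + 1/1075 = 1/1075 + 26227*√431/3879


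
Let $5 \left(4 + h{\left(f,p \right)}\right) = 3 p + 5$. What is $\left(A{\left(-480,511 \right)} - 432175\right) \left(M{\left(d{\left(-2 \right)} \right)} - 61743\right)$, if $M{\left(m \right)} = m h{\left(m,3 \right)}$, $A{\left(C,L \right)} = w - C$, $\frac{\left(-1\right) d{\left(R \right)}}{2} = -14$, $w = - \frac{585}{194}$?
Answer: $\frac{5173754110689}{194} \approx 2.6669 \cdot 10^{10}$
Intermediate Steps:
$h{\left(f,p \right)} = -3 + \frac{3 p}{5}$ ($h{\left(f,p \right)} = -4 + \frac{3 p + 5}{5} = -4 + \frac{5 + 3 p}{5} = -4 + \left(1 + \frac{3 p}{5}\right) = -3 + \frac{3 p}{5}$)
$w = - \frac{585}{194}$ ($w = \left(-585\right) \frac{1}{194} = - \frac{585}{194} \approx -3.0155$)
$d{\left(R \right)} = 28$ ($d{\left(R \right)} = \left(-2\right) \left(-14\right) = 28$)
$A{\left(C,L \right)} = - \frac{585}{194} - C$
$M{\left(m \right)} = - \frac{6 m}{5}$ ($M{\left(m \right)} = m \left(-3 + \frac{3}{5} \cdot 3\right) = m \left(-3 + \frac{9}{5}\right) = m \left(- \frac{6}{5}\right) = - \frac{6 m}{5}$)
$\left(A{\left(-480,511 \right)} - 432175\right) \left(M{\left(d{\left(-2 \right)} \right)} - 61743\right) = \left(\left(- \frac{585}{194} - -480\right) - 432175\right) \left(\left(- \frac{6}{5}\right) 28 - 61743\right) = \left(\left(- \frac{585}{194} + 480\right) - 432175\right) \left(- \frac{168}{5} - 61743\right) = \left(\frac{92535}{194} - 432175\right) \left(- \frac{308883}{5}\right) = \left(- \frac{83749415}{194}\right) \left(- \frac{308883}{5}\right) = \frac{5173754110689}{194}$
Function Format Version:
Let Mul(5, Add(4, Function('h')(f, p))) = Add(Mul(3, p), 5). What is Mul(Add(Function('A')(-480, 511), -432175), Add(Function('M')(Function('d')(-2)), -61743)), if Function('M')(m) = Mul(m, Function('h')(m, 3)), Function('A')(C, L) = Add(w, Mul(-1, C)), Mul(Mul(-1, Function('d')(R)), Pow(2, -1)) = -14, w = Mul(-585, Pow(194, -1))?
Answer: Rational(5173754110689, 194) ≈ 2.6669e+10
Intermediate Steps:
Function('h')(f, p) = Add(-3, Mul(Rational(3, 5), p)) (Function('h')(f, p) = Add(-4, Mul(Rational(1, 5), Add(Mul(3, p), 5))) = Add(-4, Mul(Rational(1, 5), Add(5, Mul(3, p)))) = Add(-4, Add(1, Mul(Rational(3, 5), p))) = Add(-3, Mul(Rational(3, 5), p)))
w = Rational(-585, 194) (w = Mul(-585, Rational(1, 194)) = Rational(-585, 194) ≈ -3.0155)
Function('d')(R) = 28 (Function('d')(R) = Mul(-2, -14) = 28)
Function('A')(C, L) = Add(Rational(-585, 194), Mul(-1, C))
Function('M')(m) = Mul(Rational(-6, 5), m) (Function('M')(m) = Mul(m, Add(-3, Mul(Rational(3, 5), 3))) = Mul(m, Add(-3, Rational(9, 5))) = Mul(m, Rational(-6, 5)) = Mul(Rational(-6, 5), m))
Mul(Add(Function('A')(-480, 511), -432175), Add(Function('M')(Function('d')(-2)), -61743)) = Mul(Add(Add(Rational(-585, 194), Mul(-1, -480)), -432175), Add(Mul(Rational(-6, 5), 28), -61743)) = Mul(Add(Add(Rational(-585, 194), 480), -432175), Add(Rational(-168, 5), -61743)) = Mul(Add(Rational(92535, 194), -432175), Rational(-308883, 5)) = Mul(Rational(-83749415, 194), Rational(-308883, 5)) = Rational(5173754110689, 194)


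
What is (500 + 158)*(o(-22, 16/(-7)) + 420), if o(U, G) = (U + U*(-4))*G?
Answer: 177096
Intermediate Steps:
o(U, G) = -3*G*U (o(U, G) = (U - 4*U)*G = (-3*U)*G = -3*G*U)
(500 + 158)*(o(-22, 16/(-7)) + 420) = (500 + 158)*(-3*16/(-7)*(-22) + 420) = 658*(-3*16*(-⅐)*(-22) + 420) = 658*(-3*(-16/7)*(-22) + 420) = 658*(-1056/7 + 420) = 658*(1884/7) = 177096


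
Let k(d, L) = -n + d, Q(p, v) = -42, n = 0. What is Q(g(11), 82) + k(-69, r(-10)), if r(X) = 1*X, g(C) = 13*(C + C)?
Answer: -111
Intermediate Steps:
g(C) = 26*C (g(C) = 13*(2*C) = 26*C)
r(X) = X
k(d, L) = d (k(d, L) = -1*0 + d = 0 + d = d)
Q(g(11), 82) + k(-69, r(-10)) = -42 - 69 = -111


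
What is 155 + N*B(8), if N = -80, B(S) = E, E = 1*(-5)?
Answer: 555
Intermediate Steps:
E = -5
B(S) = -5
155 + N*B(8) = 155 - 80*(-5) = 155 + 400 = 555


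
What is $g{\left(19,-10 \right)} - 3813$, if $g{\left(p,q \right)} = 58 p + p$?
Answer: $-2692$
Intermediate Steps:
$g{\left(p,q \right)} = 59 p$
$g{\left(19,-10 \right)} - 3813 = 59 \cdot 19 - 3813 = 1121 - 3813 = -2692$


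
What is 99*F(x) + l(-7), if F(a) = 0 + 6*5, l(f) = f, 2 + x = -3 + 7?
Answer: 2963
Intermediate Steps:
x = 2 (x = -2 + (-3 + 7) = -2 + 4 = 2)
F(a) = 30 (F(a) = 0 + 30 = 30)
99*F(x) + l(-7) = 99*30 - 7 = 2970 - 7 = 2963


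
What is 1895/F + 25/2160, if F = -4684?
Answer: -198805/505872 ≈ -0.39299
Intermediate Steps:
1895/F + 25/2160 = 1895/(-4684) + 25/2160 = 1895*(-1/4684) + 25*(1/2160) = -1895/4684 + 5/432 = -198805/505872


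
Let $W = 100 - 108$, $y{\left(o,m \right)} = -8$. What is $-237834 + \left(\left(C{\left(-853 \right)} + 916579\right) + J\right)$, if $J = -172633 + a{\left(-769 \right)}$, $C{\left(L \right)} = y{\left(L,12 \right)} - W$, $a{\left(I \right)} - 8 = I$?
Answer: $505351$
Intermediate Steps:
$a{\left(I \right)} = 8 + I$
$W = -8$ ($W = 100 - 108 = -8$)
$C{\left(L \right)} = 0$ ($C{\left(L \right)} = -8 - -8 = -8 + 8 = 0$)
$J = -173394$ ($J = -172633 + \left(8 - 769\right) = -172633 - 761 = -173394$)
$-237834 + \left(\left(C{\left(-853 \right)} + 916579\right) + J\right) = -237834 + \left(\left(0 + 916579\right) - 173394\right) = -237834 + \left(916579 - 173394\right) = -237834 + 743185 = 505351$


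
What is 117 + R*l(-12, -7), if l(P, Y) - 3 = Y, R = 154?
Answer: -499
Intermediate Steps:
l(P, Y) = 3 + Y
117 + R*l(-12, -7) = 117 + 154*(3 - 7) = 117 + 154*(-4) = 117 - 616 = -499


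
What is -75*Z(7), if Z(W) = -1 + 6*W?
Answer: -3075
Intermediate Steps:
-75*Z(7) = -75*(-1 + 6*7) = -75*(-1 + 42) = -75*41 = -3075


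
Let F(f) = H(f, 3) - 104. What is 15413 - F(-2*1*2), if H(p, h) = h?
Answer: 15514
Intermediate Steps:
F(f) = -101 (F(f) = 3 - 104 = -101)
15413 - F(-2*1*2) = 15413 - 1*(-101) = 15413 + 101 = 15514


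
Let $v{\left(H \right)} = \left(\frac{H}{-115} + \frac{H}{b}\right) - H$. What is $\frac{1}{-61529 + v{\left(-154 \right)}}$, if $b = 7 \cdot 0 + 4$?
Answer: $- \frac{230}{14124797} \approx -1.6283 \cdot 10^{-5}$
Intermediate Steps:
$b = 4$ ($b = 0 + 4 = 4$)
$v{\left(H \right)} = - \frac{349 H}{460}$ ($v{\left(H \right)} = \left(\frac{H}{-115} + \frac{H}{4}\right) - H = \left(H \left(- \frac{1}{115}\right) + H \frac{1}{4}\right) - H = \left(- \frac{H}{115} + \frac{H}{4}\right) - H = \frac{111 H}{460} - H = - \frac{349 H}{460}$)
$\frac{1}{-61529 + v{\left(-154 \right)}} = \frac{1}{-61529 - - \frac{26873}{230}} = \frac{1}{-61529 + \frac{26873}{230}} = \frac{1}{- \frac{14124797}{230}} = - \frac{230}{14124797}$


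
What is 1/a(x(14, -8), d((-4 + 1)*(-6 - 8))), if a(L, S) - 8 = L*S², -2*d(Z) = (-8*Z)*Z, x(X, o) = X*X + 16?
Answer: 1/10554872840 ≈ 9.4743e-11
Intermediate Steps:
x(X, o) = 16 + X² (x(X, o) = X² + 16 = 16 + X²)
d(Z) = 4*Z² (d(Z) = -(-8*Z)*Z/2 = -(-4)*Z² = 4*Z²)
a(L, S) = 8 + L*S²
1/a(x(14, -8), d((-4 + 1)*(-6 - 8))) = 1/(8 + (16 + 14²)*(4*((-4 + 1)*(-6 - 8))²)²) = 1/(8 + (16 + 196)*(4*(-3*(-14))²)²) = 1/(8 + 212*(4*42²)²) = 1/(8 + 212*(4*1764)²) = 1/(8 + 212*7056²) = 1/(8 + 212*49787136) = 1/(8 + 10554872832) = 1/10554872840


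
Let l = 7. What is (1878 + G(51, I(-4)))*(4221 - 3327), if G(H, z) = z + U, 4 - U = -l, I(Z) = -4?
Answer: 1685190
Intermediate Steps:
U = 11 (U = 4 - (-1)*7 = 4 - 1*(-7) = 4 + 7 = 11)
G(H, z) = 11 + z (G(H, z) = z + 11 = 11 + z)
(1878 + G(51, I(-4)))*(4221 - 3327) = (1878 + (11 - 4))*(4221 - 3327) = (1878 + 7)*894 = 1885*894 = 1685190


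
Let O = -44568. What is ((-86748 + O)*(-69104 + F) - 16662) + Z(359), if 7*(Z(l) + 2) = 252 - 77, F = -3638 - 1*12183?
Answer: 11151994661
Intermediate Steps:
F = -15821 (F = -3638 - 12183 = -15821)
Z(l) = 23 (Z(l) = -2 + (252 - 77)/7 = -2 + (⅐)*175 = -2 + 25 = 23)
((-86748 + O)*(-69104 + F) - 16662) + Z(359) = ((-86748 - 44568)*(-69104 - 15821) - 16662) + 23 = (-131316*(-84925) - 16662) + 23 = (11152011300 - 16662) + 23 = 11151994638 + 23 = 11151994661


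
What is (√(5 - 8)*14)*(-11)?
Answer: -154*I*√3 ≈ -266.74*I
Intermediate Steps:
(√(5 - 8)*14)*(-11) = (√(-3)*14)*(-11) = ((I*√3)*14)*(-11) = (14*I*√3)*(-11) = -154*I*√3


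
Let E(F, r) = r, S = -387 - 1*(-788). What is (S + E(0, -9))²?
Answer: 153664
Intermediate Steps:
S = 401 (S = -387 + 788 = 401)
(S + E(0, -9))² = (401 - 9)² = 392² = 153664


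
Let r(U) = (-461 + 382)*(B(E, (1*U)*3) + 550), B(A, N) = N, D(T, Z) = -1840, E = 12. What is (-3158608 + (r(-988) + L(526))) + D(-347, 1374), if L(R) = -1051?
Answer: -2970793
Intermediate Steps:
r(U) = -43450 - 237*U (r(U) = (-461 + 382)*((1*U)*3 + 550) = -79*(U*3 + 550) = -79*(3*U + 550) = -79*(550 + 3*U) = -43450 - 237*U)
(-3158608 + (r(-988) + L(526))) + D(-347, 1374) = (-3158608 + ((-43450 - 237*(-988)) - 1051)) - 1840 = (-3158608 + ((-43450 + 234156) - 1051)) - 1840 = (-3158608 + (190706 - 1051)) - 1840 = (-3158608 + 189655) - 1840 = -2968953 - 1840 = -2970793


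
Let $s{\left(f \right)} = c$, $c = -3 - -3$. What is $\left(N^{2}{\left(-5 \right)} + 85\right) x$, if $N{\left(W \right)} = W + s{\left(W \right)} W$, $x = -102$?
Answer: $-11220$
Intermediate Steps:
$c = 0$ ($c = -3 + 3 = 0$)
$s{\left(f \right)} = 0$
$N{\left(W \right)} = W$ ($N{\left(W \right)} = W + 0 W = W + 0 = W$)
$\left(N^{2}{\left(-5 \right)} + 85\right) x = \left(\left(-5\right)^{2} + 85\right) \left(-102\right) = \left(25 + 85\right) \left(-102\right) = 110 \left(-102\right) = -11220$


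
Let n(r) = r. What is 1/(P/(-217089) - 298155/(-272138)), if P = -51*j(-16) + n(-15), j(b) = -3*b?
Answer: 19692722094/21798815563 ≈ 0.90339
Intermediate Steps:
P = -2463 (P = -(-153)*(-16) - 15 = -51*48 - 15 = -2448 - 15 = -2463)
1/(P/(-217089) - 298155/(-272138)) = 1/(-2463/(-217089) - 298155/(-272138)) = 1/(-2463*(-1/217089) - 298155*(-1/272138)) = 1/(821/72363 + 298155/272138) = 1/(21798815563/19692722094) = 19692722094/21798815563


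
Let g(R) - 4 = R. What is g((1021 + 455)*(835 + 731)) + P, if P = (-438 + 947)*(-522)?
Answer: 2045722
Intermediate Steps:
g(R) = 4 + R
P = -265698 (P = 509*(-522) = -265698)
g((1021 + 455)*(835 + 731)) + P = (4 + (1021 + 455)*(835 + 731)) - 265698 = (4 + 1476*1566) - 265698 = (4 + 2311416) - 265698 = 2311420 - 265698 = 2045722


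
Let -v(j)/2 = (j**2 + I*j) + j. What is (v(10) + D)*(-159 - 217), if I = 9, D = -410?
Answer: 304560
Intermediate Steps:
v(j) = -20*j - 2*j**2 (v(j) = -2*((j**2 + 9*j) + j) = -2*(j**2 + 10*j) = -20*j - 2*j**2)
(v(10) + D)*(-159 - 217) = (-2*10*(10 + 10) - 410)*(-159 - 217) = (-2*10*20 - 410)*(-376) = (-400 - 410)*(-376) = -810*(-376) = 304560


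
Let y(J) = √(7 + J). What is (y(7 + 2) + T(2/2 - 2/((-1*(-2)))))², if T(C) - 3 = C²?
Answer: 49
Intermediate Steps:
T(C) = 3 + C²
(y(7 + 2) + T(2/2 - 2/((-1*(-2)))))² = (√(7 + (7 + 2)) + (3 + (2/2 - 2/((-1*(-2))))²))² = (√(7 + 9) + (3 + (2*(½) - 2/2)²))² = (√16 + (3 + (1 - 2*½)²))² = (4 + (3 + (1 - 1)²))² = (4 + (3 + 0²))² = (4 + (3 + 0))² = (4 + 3)² = 7² = 49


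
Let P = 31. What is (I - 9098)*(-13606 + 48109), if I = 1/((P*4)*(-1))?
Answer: -1255634289/4 ≈ -3.1391e+8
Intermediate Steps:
I = -1/124 (I = 1/((31*4)*(-1)) = 1/(124*(-1)) = 1/(-124) = -1/124 ≈ -0.0080645)
(I - 9098)*(-13606 + 48109) = (-1/124 - 9098)*(-13606 + 48109) = -1128153/124*34503 = -1255634289/4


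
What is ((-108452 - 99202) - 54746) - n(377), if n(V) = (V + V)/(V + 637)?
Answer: -10233629/39 ≈ -2.6240e+5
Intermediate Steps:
n(V) = 2*V/(637 + V) (n(V) = (2*V)/(637 + V) = 2*V/(637 + V))
((-108452 - 99202) - 54746) - n(377) = ((-108452 - 99202) - 54746) - 2*377/(637 + 377) = (-207654 - 54746) - 2*377/1014 = -262400 - 2*377/1014 = -262400 - 1*29/39 = -262400 - 29/39 = -10233629/39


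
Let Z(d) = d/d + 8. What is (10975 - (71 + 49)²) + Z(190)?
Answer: -3416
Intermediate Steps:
Z(d) = 9 (Z(d) = 1 + 8 = 9)
(10975 - (71 + 49)²) + Z(190) = (10975 - (71 + 49)²) + 9 = (10975 - 1*120²) + 9 = (10975 - 1*14400) + 9 = (10975 - 14400) + 9 = -3425 + 9 = -3416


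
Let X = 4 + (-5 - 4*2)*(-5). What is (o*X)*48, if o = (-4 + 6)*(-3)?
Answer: -19872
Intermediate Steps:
o = -6 (o = 2*(-3) = -6)
X = 69 (X = 4 + (-5 - 8)*(-5) = 4 - 13*(-5) = 4 + 65 = 69)
(o*X)*48 = -6*69*48 = -414*48 = -19872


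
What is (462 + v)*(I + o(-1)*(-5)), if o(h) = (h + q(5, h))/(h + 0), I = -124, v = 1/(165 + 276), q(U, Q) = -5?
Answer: -4482346/63 ≈ -71148.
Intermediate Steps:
v = 1/441 ≈ 0.0022676
o(h) = (-5 + h)/h (o(h) = (h - 5)/(h + 0) = (-5 + h)/h)
(462 + v)*(I + o(-1)*(-5)) = (462 + 1/441)*(-124 + ((-5 - 1)/(-1))*(-5)) = 203743*(-124 - 1*(-6)*(-5))/441 = 203743*(-124 + 6*(-5))/441 = 203743*(-124 - 30)/441 = (203743/441)*(-154) = -4482346/63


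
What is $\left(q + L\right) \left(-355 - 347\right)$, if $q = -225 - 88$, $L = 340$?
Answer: $-18954$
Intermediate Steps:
$q = -313$
$\left(q + L\right) \left(-355 - 347\right) = \left(-313 + 340\right) \left(-355 - 347\right) = 27 \left(-702\right) = -18954$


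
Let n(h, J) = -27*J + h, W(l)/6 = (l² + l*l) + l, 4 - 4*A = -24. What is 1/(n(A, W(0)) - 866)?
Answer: -1/859 ≈ -0.0011641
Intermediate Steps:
A = 7 (A = 1 - ¼*(-24) = 1 + 6 = 7)
W(l) = 6*l + 12*l² (W(l) = 6*((l² + l*l) + l) = 6*((l² + l²) + l) = 6*(2*l² + l) = 6*(l + 2*l²) = 6*l + 12*l²)
n(h, J) = h - 27*J
1/(n(A, W(0)) - 866) = 1/((7 - 162*0*(1 + 2*0)) - 866) = 1/((7 - 162*0*(1 + 0)) - 866) = 1/((7 - 162*0) - 866) = 1/((7 - 27*0) - 866) = 1/((7 + 0) - 866) = 1/(7 - 866) = 1/(-859) = -1/859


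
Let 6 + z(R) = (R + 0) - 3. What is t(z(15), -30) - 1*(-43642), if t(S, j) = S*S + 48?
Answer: 43726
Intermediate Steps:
z(R) = -9 + R (z(R) = -6 + ((R + 0) - 3) = -6 + (R - 3) = -6 + (-3 + R) = -9 + R)
t(S, j) = 48 + S² (t(S, j) = S² + 48 = 48 + S²)
t(z(15), -30) - 1*(-43642) = (48 + (-9 + 15)²) - 1*(-43642) = (48 + 6²) + 43642 = (48 + 36) + 43642 = 84 + 43642 = 43726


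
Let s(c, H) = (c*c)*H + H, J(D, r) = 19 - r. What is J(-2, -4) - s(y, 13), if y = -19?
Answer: -4683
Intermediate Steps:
s(c, H) = H + H*c² (s(c, H) = c²*H + H = H*c² + H = H + H*c²)
J(-2, -4) - s(y, 13) = (19 - 1*(-4)) - 13*(1 + (-19)²) = (19 + 4) - 13*(1 + 361) = 23 - 13*362 = 23 - 1*4706 = 23 - 4706 = -4683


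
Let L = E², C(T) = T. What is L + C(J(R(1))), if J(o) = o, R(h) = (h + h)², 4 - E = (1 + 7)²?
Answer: 3604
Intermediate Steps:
E = -60 (E = 4 - (1 + 7)² = 4 - 1*8² = 4 - 1*64 = 4 - 64 = -60)
R(h) = 4*h² (R(h) = (2*h)² = 4*h²)
L = 3600 (L = (-60)² = 3600)
L + C(J(R(1))) = 3600 + 4*1² = 3600 + 4*1 = 3600 + 4 = 3604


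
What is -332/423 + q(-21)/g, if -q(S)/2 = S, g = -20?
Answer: -12203/4230 ≈ -2.8849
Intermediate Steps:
q(S) = -2*S
-332/423 + q(-21)/g = -332/423 - 2*(-21)/(-20) = -332*1/423 + 42*(-1/20) = -332/423 - 21/10 = -12203/4230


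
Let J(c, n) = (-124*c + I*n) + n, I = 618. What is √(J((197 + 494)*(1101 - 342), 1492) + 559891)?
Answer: I*√63550717 ≈ 7971.9*I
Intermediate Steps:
J(c, n) = -124*c + 619*n (J(c, n) = (-124*c + 618*n) + n = -124*c + 619*n)
√(J((197 + 494)*(1101 - 342), 1492) + 559891) = √((-124*(197 + 494)*(1101 - 342) + 619*1492) + 559891) = √((-85684*759 + 923548) + 559891) = √((-124*524469 + 923548) + 559891) = √((-65034156 + 923548) + 559891) = √(-64110608 + 559891) = √(-63550717) = I*√63550717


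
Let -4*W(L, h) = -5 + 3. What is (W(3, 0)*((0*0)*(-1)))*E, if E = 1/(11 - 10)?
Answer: 0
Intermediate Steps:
W(L, h) = 1/2 (W(L, h) = -(-5 + 3)/4 = -1/4*(-2) = 1/2)
E = 1 (E = 1/1 = 1)
(W(3, 0)*((0*0)*(-1)))*E = (((0*0)*(-1))/2)*1 = ((0*(-1))/2)*1 = ((1/2)*0)*1 = 0*1 = 0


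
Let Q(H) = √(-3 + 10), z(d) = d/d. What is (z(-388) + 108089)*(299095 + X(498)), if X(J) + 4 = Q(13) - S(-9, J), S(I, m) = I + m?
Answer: 32275890180 + 108090*√7 ≈ 3.2276e+10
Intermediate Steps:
z(d) = 1
Q(H) = √7
X(J) = 5 + √7 - J (X(J) = -4 + (√7 - (-9 + J)) = -4 + (√7 + (9 - J)) = -4 + (9 + √7 - J) = 5 + √7 - J)
(z(-388) + 108089)*(299095 + X(498)) = (1 + 108089)*(299095 + (5 + √7 - 1*498)) = 108090*(299095 + (5 + √7 - 498)) = 108090*(299095 + (-493 + √7)) = 108090*(298602 + √7) = 32275890180 + 108090*√7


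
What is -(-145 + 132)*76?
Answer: 988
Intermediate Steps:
-(-145 + 132)*76 = -(-13)*76 = -1*(-988) = 988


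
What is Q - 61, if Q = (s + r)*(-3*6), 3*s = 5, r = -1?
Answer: -73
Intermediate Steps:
s = 5/3 (s = (⅓)*5 = 5/3 ≈ 1.6667)
Q = -12 (Q = (5/3 - 1)*(-3*6) = (⅔)*(-18) = -12)
Q - 61 = -12 - 61 = -73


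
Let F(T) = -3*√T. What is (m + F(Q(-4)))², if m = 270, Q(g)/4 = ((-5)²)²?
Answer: 14400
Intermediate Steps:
Q(g) = 2500 (Q(g) = 4*((-5)²)² = 4*25² = 4*625 = 2500)
(m + F(Q(-4)))² = (270 - 3*√2500)² = (270 - 3*50)² = (270 - 150)² = 120² = 14400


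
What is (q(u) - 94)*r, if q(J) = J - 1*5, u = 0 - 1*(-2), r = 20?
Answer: -1940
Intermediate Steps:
u = 2 (u = 0 + 2 = 2)
q(J) = -5 + J (q(J) = J - 5 = -5 + J)
(q(u) - 94)*r = ((-5 + 2) - 94)*20 = (-3 - 94)*20 = -97*20 = -1940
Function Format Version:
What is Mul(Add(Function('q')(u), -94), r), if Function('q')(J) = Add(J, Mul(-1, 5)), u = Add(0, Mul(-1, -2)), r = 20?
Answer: -1940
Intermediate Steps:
u = 2 (u = Add(0, 2) = 2)
Function('q')(J) = Add(-5, J) (Function('q')(J) = Add(J, -5) = Add(-5, J))
Mul(Add(Function('q')(u), -94), r) = Mul(Add(Add(-5, 2), -94), 20) = Mul(Add(-3, -94), 20) = Mul(-97, 20) = -1940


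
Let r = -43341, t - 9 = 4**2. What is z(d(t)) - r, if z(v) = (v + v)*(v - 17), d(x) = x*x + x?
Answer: 866241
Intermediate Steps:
t = 25 (t = 9 + 4**2 = 9 + 16 = 25)
d(x) = x + x**2 (d(x) = x**2 + x = x + x**2)
z(v) = 2*v*(-17 + v) (z(v) = (2*v)*(-17 + v) = 2*v*(-17 + v))
z(d(t)) - r = 2*(25*(1 + 25))*(-17 + 25*(1 + 25)) - 1*(-43341) = 2*(25*26)*(-17 + 25*26) + 43341 = 2*650*(-17 + 650) + 43341 = 2*650*633 + 43341 = 822900 + 43341 = 866241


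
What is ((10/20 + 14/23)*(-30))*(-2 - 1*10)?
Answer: 9180/23 ≈ 399.13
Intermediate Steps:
((10/20 + 14/23)*(-30))*(-2 - 1*10) = ((10*(1/20) + 14*(1/23))*(-30))*(-2 - 10) = ((½ + 14/23)*(-30))*(-12) = ((51/46)*(-30))*(-12) = -765/23*(-12) = 9180/23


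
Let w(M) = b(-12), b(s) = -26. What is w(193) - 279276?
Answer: -279302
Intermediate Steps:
w(M) = -26
w(193) - 279276 = -26 - 279276 = -279302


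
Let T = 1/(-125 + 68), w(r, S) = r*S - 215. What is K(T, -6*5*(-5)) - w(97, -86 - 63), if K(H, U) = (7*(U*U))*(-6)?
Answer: -930332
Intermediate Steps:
w(r, S) = -215 + S*r (w(r, S) = S*r - 215 = -215 + S*r)
T = -1/57 (T = 1/(-57) = -1/57 ≈ -0.017544)
K(H, U) = -42*U**2 (K(H, U) = (7*U**2)*(-6) = -42*U**2)
K(T, -6*5*(-5)) - w(97, -86 - 63) = -42*(-6*5*(-5))**2 - (-215 + (-86 - 63)*97) = -42*(-30*(-5))**2 - (-215 - 149*97) = -42*150**2 - (-215 - 14453) = -42*22500 - 1*(-14668) = -945000 + 14668 = -930332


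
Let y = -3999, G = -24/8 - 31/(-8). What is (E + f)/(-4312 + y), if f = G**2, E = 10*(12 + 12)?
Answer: -15409/531904 ≈ -0.028970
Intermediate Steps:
E = 240 (E = 10*24 = 240)
G = 7/8 (G = -24*1/8 - 31*(-1/8) = -3 + 31/8 = 7/8 ≈ 0.87500)
f = 49/64 (f = (7/8)**2 = 49/64 ≈ 0.76563)
(E + f)/(-4312 + y) = (240 + 49/64)/(-4312 - 3999) = (15409/64)/(-8311) = (15409/64)*(-1/8311) = -15409/531904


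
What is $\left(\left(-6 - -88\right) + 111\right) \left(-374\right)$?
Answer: $-72182$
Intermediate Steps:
$\left(\left(-6 - -88\right) + 111\right) \left(-374\right) = \left(\left(-6 + 88\right) + 111\right) \left(-374\right) = \left(82 + 111\right) \left(-374\right) = 193 \left(-374\right) = -72182$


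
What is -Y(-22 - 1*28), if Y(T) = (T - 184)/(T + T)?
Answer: -117/50 ≈ -2.3400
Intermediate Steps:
Y(T) = (-184 + T)/(2*T) (Y(T) = (-184 + T)/((2*T)) = (-184 + T)*(1/(2*T)) = (-184 + T)/(2*T))
-Y(-22 - 1*28) = -(-184 + (-22 - 1*28))/(2*(-22 - 1*28)) = -(-184 + (-22 - 28))/(2*(-22 - 28)) = -(-184 - 50)/(2*(-50)) = -(-1)*(-234)/(2*50) = -1*117/50 = -117/50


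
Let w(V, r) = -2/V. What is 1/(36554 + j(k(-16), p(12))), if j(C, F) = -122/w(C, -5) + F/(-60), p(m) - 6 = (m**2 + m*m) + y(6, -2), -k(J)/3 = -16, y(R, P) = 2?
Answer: 15/592156 ≈ 2.5331e-5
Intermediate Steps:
k(J) = 48 (k(J) = -3*(-16) = 48)
p(m) = 8 + 2*m**2 (p(m) = 6 + ((m**2 + m*m) + 2) = 6 + ((m**2 + m**2) + 2) = 6 + (2*m**2 + 2) = 6 + (2 + 2*m**2) = 8 + 2*m**2)
j(C, F) = 61*C - F/60 (j(C, F) = -122*(-C/2) + F/(-60) = -(-61)*C + F*(-1/60) = 61*C - F/60)
1/(36554 + j(k(-16), p(12))) = 1/(36554 + (61*48 - (8 + 2*12**2)/60)) = 1/(36554 + (2928 - (8 + 2*144)/60)) = 1/(36554 + (2928 - (8 + 288)/60)) = 1/(36554 + (2928 - 1/60*296)) = 1/(36554 + (2928 - 74/15)) = 1/(36554 + 43846/15) = 1/(592156/15) = 15/592156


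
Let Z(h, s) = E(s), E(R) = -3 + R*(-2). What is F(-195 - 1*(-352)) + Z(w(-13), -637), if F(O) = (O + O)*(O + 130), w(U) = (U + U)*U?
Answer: 91389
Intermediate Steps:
w(U) = 2*U² (w(U) = (2*U)*U = 2*U²)
E(R) = -3 - 2*R
Z(h, s) = -3 - 2*s
F(O) = 2*O*(130 + O) (F(O) = (2*O)*(130 + O) = 2*O*(130 + O))
F(-195 - 1*(-352)) + Z(w(-13), -637) = 2*(-195 - 1*(-352))*(130 + (-195 - 1*(-352))) + (-3 - 2*(-637)) = 2*(-195 + 352)*(130 + (-195 + 352)) + (-3 + 1274) = 2*157*(130 + 157) + 1271 = 2*157*287 + 1271 = 90118 + 1271 = 91389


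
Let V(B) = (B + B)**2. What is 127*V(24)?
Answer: 292608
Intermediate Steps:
V(B) = 4*B**2 (V(B) = (2*B)**2 = 4*B**2)
127*V(24) = 127*(4*24**2) = 127*(4*576) = 127*2304 = 292608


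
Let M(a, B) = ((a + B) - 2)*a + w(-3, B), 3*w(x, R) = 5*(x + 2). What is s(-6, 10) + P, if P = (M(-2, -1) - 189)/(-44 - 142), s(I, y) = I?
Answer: -1403/279 ≈ -5.0287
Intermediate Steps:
w(x, R) = 10/3 + 5*x/3 (w(x, R) = (5*(x + 2))/3 = (5*(2 + x))/3 = (10 + 5*x)/3 = 10/3 + 5*x/3)
M(a, B) = -5/3 + a*(-2 + B + a) (M(a, B) = ((a + B) - 2)*a + (10/3 + (5/3)*(-3)) = ((B + a) - 2)*a + (10/3 - 5) = (-2 + B + a)*a - 5/3 = a*(-2 + B + a) - 5/3 = -5/3 + a*(-2 + B + a))
P = 271/279 (P = ((-5/3 + (-2)² - 2*(-2) - 1*(-2)) - 189)/(-44 - 142) = ((-5/3 + 4 + 4 + 2) - 189)/(-186) = (25/3 - 189)*(-1/186) = -542/3*(-1/186) = 271/279 ≈ 0.97133)
s(-6, 10) + P = -6 + 271/279 = -1403/279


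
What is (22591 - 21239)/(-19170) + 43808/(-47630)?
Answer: -45209756/45653355 ≈ -0.99028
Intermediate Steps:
(22591 - 21239)/(-19170) + 43808/(-47630) = 1352*(-1/19170) + 43808*(-1/47630) = -676/9585 - 21904/23815 = -45209756/45653355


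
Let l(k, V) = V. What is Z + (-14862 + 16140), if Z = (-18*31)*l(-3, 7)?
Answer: -2628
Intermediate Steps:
Z = -3906 (Z = -18*31*7 = -558*7 = -3906)
Z + (-14862 + 16140) = -3906 + (-14862 + 16140) = -3906 + 1278 = -2628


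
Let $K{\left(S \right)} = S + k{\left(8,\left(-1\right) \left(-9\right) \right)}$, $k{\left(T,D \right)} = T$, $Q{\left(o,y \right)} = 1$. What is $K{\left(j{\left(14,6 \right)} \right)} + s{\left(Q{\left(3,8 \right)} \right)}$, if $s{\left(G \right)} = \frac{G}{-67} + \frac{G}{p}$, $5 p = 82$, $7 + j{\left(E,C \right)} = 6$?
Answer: $\frac{38711}{5494} \approx 7.0461$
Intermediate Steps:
$j{\left(E,C \right)} = -1$ ($j{\left(E,C \right)} = -7 + 6 = -1$)
$p = \frac{82}{5}$ ($p = \frac{1}{5} \cdot 82 = \frac{82}{5} \approx 16.4$)
$s{\left(G \right)} = \frac{253 G}{5494}$ ($s{\left(G \right)} = \frac{G}{-67} + \frac{G}{\frac{82}{5}} = G \left(- \frac{1}{67}\right) + G \frac{5}{82} = - \frac{G}{67} + \frac{5 G}{82} = \frac{253 G}{5494}$)
$K{\left(S \right)} = 8 + S$ ($K{\left(S \right)} = S + 8 = 8 + S$)
$K{\left(j{\left(14,6 \right)} \right)} + s{\left(Q{\left(3,8 \right)} \right)} = \left(8 - 1\right) + \frac{253}{5494} \cdot 1 = 7 + \frac{253}{5494} = \frac{38711}{5494}$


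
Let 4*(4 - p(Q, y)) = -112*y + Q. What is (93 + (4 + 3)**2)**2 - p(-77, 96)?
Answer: 69811/4 ≈ 17453.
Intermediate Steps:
p(Q, y) = 4 + 28*y - Q/4 (p(Q, y) = 4 - (-112*y + Q)/4 = 4 - (Q - 112*y)/4 = 4 + (28*y - Q/4) = 4 + 28*y - Q/4)
(93 + (4 + 3)**2)**2 - p(-77, 96) = (93 + (4 + 3)**2)**2 - (4 + 28*96 - 1/4*(-77)) = (93 + 7**2)**2 - (4 + 2688 + 77/4) = (93 + 49)**2 - 1*10845/4 = 142**2 - 10845/4 = 20164 - 10845/4 = 69811/4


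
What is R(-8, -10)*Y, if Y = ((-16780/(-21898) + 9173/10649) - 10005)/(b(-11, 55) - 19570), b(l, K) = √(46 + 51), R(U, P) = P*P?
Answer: 2282551273439626000/44654458175092503 + 116635220921800*√97/44654458175092503 ≈ 51.142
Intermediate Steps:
R(U, P) = P²
b(l, K) = √97
Y = -1166352209218/(116595901*(-19570 + √97)) (Y = ((-16780/(-21898) + 9173/10649) - 10005)/(√97 - 19570) = ((-16780*(-1/21898) + 9173*(1/10649)) - 10005)/(-19570 + √97) = ((8390/10949 + 9173/10649) - 10005)/(-19570 + √97) = (189780287/116595901 - 10005)/(-19570 + √97) = -1166352209218/(116595901*(-19570 + √97)) ≈ 0.51142)
R(-8, -10)*Y = (-10)²*(22825512734396260/44654458175092503 + 1166352209218*√97/44654458175092503) = 100*(22825512734396260/44654458175092503 + 1166352209218*√97/44654458175092503) = 2282551273439626000/44654458175092503 + 116635220921800*√97/44654458175092503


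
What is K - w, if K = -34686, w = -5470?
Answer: -29216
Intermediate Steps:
K - w = -34686 - 1*(-5470) = -34686 + 5470 = -29216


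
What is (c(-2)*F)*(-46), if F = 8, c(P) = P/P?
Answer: -368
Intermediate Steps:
c(P) = 1
(c(-2)*F)*(-46) = (1*8)*(-46) = 8*(-46) = -368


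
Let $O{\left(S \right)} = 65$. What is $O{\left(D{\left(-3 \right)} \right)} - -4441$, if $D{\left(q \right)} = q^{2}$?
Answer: $4506$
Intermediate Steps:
$O{\left(D{\left(-3 \right)} \right)} - -4441 = 65 - -4441 = 65 + 4441 = 4506$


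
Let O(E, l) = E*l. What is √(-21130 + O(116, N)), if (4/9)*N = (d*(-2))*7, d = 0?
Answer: I*√21130 ≈ 145.36*I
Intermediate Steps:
N = 0 (N = 9*((0*(-2))*7)/4 = 9*(0*7)/4 = (9/4)*0 = 0)
√(-21130 + O(116, N)) = √(-21130 + 116*0) = √(-21130 + 0) = √(-21130) = I*√21130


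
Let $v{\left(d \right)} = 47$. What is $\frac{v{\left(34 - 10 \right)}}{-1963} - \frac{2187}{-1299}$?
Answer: $\frac{1410676}{849979} \approx 1.6597$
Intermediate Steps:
$\frac{v{\left(34 - 10 \right)}}{-1963} - \frac{2187}{-1299} = \frac{47}{-1963} - \frac{2187}{-1299} = 47 \left(- \frac{1}{1963}\right) - - \frac{729}{433} = - \frac{47}{1963} + \frac{729}{433} = \frac{1410676}{849979}$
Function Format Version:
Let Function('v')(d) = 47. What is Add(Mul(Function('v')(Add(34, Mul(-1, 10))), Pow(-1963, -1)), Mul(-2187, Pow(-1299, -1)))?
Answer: Rational(1410676, 849979) ≈ 1.6597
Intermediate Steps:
Add(Mul(Function('v')(Add(34, Mul(-1, 10))), Pow(-1963, -1)), Mul(-2187, Pow(-1299, -1))) = Add(Mul(47, Pow(-1963, -1)), Mul(-2187, Pow(-1299, -1))) = Add(Mul(47, Rational(-1, 1963)), Mul(-2187, Rational(-1, 1299))) = Add(Rational(-47, 1963), Rational(729, 433)) = Rational(1410676, 849979)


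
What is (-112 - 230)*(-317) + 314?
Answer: 108728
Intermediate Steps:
(-112 - 230)*(-317) + 314 = -342*(-317) + 314 = 108414 + 314 = 108728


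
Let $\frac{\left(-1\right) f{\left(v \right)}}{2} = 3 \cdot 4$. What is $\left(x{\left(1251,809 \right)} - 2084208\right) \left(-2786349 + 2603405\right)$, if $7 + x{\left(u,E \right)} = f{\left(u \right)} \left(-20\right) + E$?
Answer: $381058814144$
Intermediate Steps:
$f{\left(v \right)} = -24$ ($f{\left(v \right)} = - 2 \cdot 3 \cdot 4 = \left(-2\right) 12 = -24$)
$x{\left(u,E \right)} = 473 + E$ ($x{\left(u,E \right)} = -7 + \left(\left(-24\right) \left(-20\right) + E\right) = -7 + \left(480 + E\right) = 473 + E$)
$\left(x{\left(1251,809 \right)} - 2084208\right) \left(-2786349 + 2603405\right) = \left(\left(473 + 809\right) - 2084208\right) \left(-2786349 + 2603405\right) = \left(1282 - 2084208\right) \left(-182944\right) = \left(-2082926\right) \left(-182944\right) = 381058814144$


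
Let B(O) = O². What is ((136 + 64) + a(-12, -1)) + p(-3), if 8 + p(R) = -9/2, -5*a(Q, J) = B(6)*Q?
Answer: 2739/10 ≈ 273.90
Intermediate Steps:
a(Q, J) = -36*Q/5 (a(Q, J) = -6²*Q/5 = -36*Q/5)
p(R) = -25/2 (p(R) = -8 - 9/2 = -25/2)
((136 + 64) + a(-12, -1)) + p(-3) = ((136 + 64) - 36/5*(-12)) - 25/2 = (200 + 432/5) - 25/2 = 1432/5 - 25/2 = 2739/10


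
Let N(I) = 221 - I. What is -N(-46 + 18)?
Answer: -249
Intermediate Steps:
-N(-46 + 18) = -(221 - (-46 + 18)) = -(221 - 1*(-28)) = -(221 + 28) = -1*249 = -249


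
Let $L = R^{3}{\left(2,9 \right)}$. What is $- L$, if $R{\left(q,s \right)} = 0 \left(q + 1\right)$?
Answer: $0$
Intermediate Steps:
$R{\left(q,s \right)} = 0$ ($R{\left(q,s \right)} = 0 \left(1 + q\right) = 0$)
$L = 0$ ($L = 0^{3} = 0$)
$- L = \left(-1\right) 0 = 0$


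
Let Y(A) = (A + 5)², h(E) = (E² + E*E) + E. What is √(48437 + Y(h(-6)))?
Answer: 3*√5942 ≈ 231.25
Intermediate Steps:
h(E) = E + 2*E² (h(E) = (E² + E²) + E = 2*E² + E = E + 2*E²)
Y(A) = (5 + A)²
√(48437 + Y(h(-6))) = √(48437 + (5 - 6*(1 + 2*(-6)))²) = √(48437 + (5 - 6*(1 - 12))²) = √(48437 + (5 - 6*(-11))²) = √(48437 + (5 + 66)²) = √(48437 + 71²) = √(48437 + 5041) = √53478 = 3*√5942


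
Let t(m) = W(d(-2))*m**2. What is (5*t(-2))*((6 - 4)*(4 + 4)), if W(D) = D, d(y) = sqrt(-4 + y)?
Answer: 320*I*sqrt(6) ≈ 783.84*I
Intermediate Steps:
t(m) = I*sqrt(6)*m**2 (t(m) = sqrt(-4 - 2)*m**2 = sqrt(-6)*m**2 = (I*sqrt(6))*m**2 = I*sqrt(6)*m**2)
(5*t(-2))*((6 - 4)*(4 + 4)) = (5*(I*sqrt(6)*(-2)**2))*((6 - 4)*(4 + 4)) = (5*(I*sqrt(6)*4))*(2*8) = (5*(4*I*sqrt(6)))*16 = (20*I*sqrt(6))*16 = 320*I*sqrt(6)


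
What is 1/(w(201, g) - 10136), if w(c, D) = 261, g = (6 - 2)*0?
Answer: -1/9875 ≈ -0.00010127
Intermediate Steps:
g = 0 (g = 4*0 = 0)
1/(w(201, g) - 10136) = 1/(261 - 10136) = 1/(-9875) = -1/9875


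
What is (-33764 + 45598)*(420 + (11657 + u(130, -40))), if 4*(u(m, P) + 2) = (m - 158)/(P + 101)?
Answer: 142894192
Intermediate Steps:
u(m, P) = -2 + (-158 + m)/(4*(101 + P)) (u(m, P) = -2 + ((m - 158)/(P + 101))/4 = -2 + ((-158 + m)/(101 + P))/4 = -2 + (-158 + m)/(4*(101 + P)))
(-33764 + 45598)*(420 + (11657 + u(130, -40))) = (-33764 + 45598)*(420 + (11657 + (-966 + 130 - 8*(-40))/(4*(101 - 40)))) = 11834*(420 + (11657 + (¼)*(-966 + 130 + 320)/61)) = 11834*(420 + (11657 + (¼)*(1/61)*(-516))) = 11834*(420 + (11657 - 129/61)) = 11834*(420 + 710948/61) = 11834*(736568/61) = 142894192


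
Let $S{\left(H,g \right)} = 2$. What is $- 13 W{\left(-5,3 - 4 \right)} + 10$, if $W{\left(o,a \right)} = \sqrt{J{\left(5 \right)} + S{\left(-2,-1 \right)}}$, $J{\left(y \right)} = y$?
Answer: $10 - 13 \sqrt{7} \approx -24.395$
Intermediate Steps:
$W{\left(o,a \right)} = \sqrt{7}$ ($W{\left(o,a \right)} = \sqrt{5 + 2} = \sqrt{7}$)
$- 13 W{\left(-5,3 - 4 \right)} + 10 = - 13 \sqrt{7} + 10 = 10 - 13 \sqrt{7}$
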